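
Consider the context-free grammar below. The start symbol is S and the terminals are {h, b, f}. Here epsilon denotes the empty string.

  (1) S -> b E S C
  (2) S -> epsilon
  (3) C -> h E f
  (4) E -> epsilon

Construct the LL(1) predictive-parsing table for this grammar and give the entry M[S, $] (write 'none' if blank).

FIRST(S): from S->b E S C we get {b}; from S->epsilon we get {epsilon}. So FIRST(S) = {epsilon, b}.
FIRST(C): from C->h E f we get {h}. So FIRST(C) = {h}.
FIRST(E): from E->epsilon we get {epsilon}. So FIRST(E) = {epsilon}.
FOLLOW(S) includes $ since S is the start symbol.
FOLLOW(S): in S->b E S C, S is followed by C with FIRST {h}. Thus FOLLOW(S) = {$, h}.
For S -> b E S C: FIRST(b E S C) = {b}, so it goes in M[S, t] for t ∈ {b}.
For S -> epsilon: FIRST(epsilon) = {epsilon}, so it goes in M[S, t] for t ∈ {}; since epsilon ∈ FIRST, also for every t ∈ FOLLOW(S) = {$, h}.

S -> epsilon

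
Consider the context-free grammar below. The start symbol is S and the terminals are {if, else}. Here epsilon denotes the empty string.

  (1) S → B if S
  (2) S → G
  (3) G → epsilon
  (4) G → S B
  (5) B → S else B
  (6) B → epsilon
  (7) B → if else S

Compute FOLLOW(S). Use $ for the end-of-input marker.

FIRST(S): from S→B if S we get {else, if}; from S→G we get {epsilon, else, if}. So FIRST(S) = {epsilon, else, if}.
FIRST(B): from B→S else B we get {else, if}; from B→epsilon we get {epsilon}; from B→if else S we get {if}. So FIRST(B) = {epsilon, else, if}.
FIRST(G): from G→epsilon we get {epsilon}; from G→S B we get {epsilon, else, if}. So FIRST(G) = {epsilon, else, if}.
FOLLOW(S) includes $ since S is the start symbol.
FOLLOW(S): in S→B if S, the suffix after S is empty (adds nothing new); in G→S B, S is followed by B with FIRST {epsilon, else, if}; in G→S B, the suffix after S is nullable, so FOLLOW(S) ⊇ FOLLOW(G) = {$, else, if}; in B→S else B, S is followed by else B with FIRST {else}; in B→if else S, the suffix after S is empty, so FOLLOW(S) ⊇ FOLLOW(B) = {$, else, if}. Thus FOLLOW(S) = {$, else, if}.
FOLLOW(G): in S→G, the suffix after G is empty, so FOLLOW(G) ⊇ FOLLOW(S) = {$, else, if}. Thus FOLLOW(G) = {$, else, if}.
FOLLOW(B): in S→B if S, B is followed by if S with FIRST {if}; in G→S B, the suffix after B is empty, so FOLLOW(B) ⊇ FOLLOW(G) = {$, else, if}; in B→S else B, the suffix after B is empty (adds nothing new). Thus FOLLOW(B) = {$, else, if}.

{$, else, if}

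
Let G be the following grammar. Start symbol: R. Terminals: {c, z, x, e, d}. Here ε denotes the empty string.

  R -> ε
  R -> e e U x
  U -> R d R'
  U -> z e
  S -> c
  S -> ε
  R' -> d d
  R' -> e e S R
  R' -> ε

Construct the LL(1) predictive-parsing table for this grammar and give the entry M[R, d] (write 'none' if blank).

R -> ε

FIRST(R) = {ε, e}
FIRST(S) = {ε, c}
FIRST(R') = {ε, d, e}
FIRST(U) = {d, e, z}  (via R d R')
FOLLOW(R) includes $ since R is the start symbol.
FOLLOW(R'): in U->R d R', the suffix after R' is empty, so FOLLOW(R') ⊇ FOLLOW(U) = {x}. Thus FOLLOW(R') = {x}.
FOLLOW(R): in U->R d R', R is followed by d R' with FIRST {d}; in R'->e e S R, the suffix after R is empty, so FOLLOW(R) ⊇ FOLLOW(R') = {x}. Thus FOLLOW(R) = {$, d, x}.
For R -> ε: FIRST(ε) = {ε}, so it goes in M[R, t] for t ∈ {}; since ε ∈ FIRST, also for every t ∈ FOLLOW(R) = {$, d, x}.
For R -> e e U x: FIRST(e e U x) = {e}, so it goes in M[R, t] for t ∈ {e}.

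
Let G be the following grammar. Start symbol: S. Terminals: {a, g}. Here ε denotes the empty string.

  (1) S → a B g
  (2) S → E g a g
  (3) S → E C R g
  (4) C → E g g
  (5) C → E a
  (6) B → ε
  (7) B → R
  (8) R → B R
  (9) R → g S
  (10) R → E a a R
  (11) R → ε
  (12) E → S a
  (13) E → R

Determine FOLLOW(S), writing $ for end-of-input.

FIRST(S): from S→a B g we get {a}; from S→E g a g we get {a, g}; from S→E C R g we get {a, g}. So FIRST(S) = {a, g}.
FIRST(C): from C→E g g we get {a, g}; from C→E a we get {a, g}. So FIRST(C) = {a, g}.
FIRST(B): from B→ε we get {ε}; from B→R we get {ε, a, g}. So FIRST(B) = {ε, a, g}.
FIRST(R): from R→B R we get {ε, a, g}; from R→g S we get {g}; from R→E a a R we get {a, g}; from R→ε we get {ε}. So FIRST(R) = {ε, a, g}.
FIRST(E): from E→S a we get {a, g}; from E→R we get {ε, a, g}. So FIRST(E) = {ε, a, g}.
FOLLOW(S) includes $ since S is the start symbol.
FOLLOW(C): in S→E C R g, C is followed by R g with FIRST {a, g}. Thus FOLLOW(C) = {a, g}.
FOLLOW(E): in S→E g a g, E is followed by g a g with FIRST {g}; in S→E C R g, E is followed by C R g with FIRST {a, g}; in C→E g g, E is followed by g g with FIRST {g}; in C→E a, E is followed by a with FIRST {a}; in R→E a a R, E is followed by a a R with FIRST {a}. Thus FOLLOW(E) = {a, g}.
FOLLOW(S): in R→g S, the suffix after S is empty, so FOLLOW(S) ⊇ FOLLOW(R) = {a, g}; in E→S a, S is followed by a with FIRST {a}. Thus FOLLOW(S) = {$, a, g}.
FOLLOW(B): in S→a B g, B is followed by g with FIRST {g}; in R→B R, B is followed by R with FIRST {ε, a, g}; in R→B R, the suffix after B is nullable, so FOLLOW(B) ⊇ FOLLOW(R) = {a, g}. Thus FOLLOW(B) = {a, g}.
FOLLOW(R): in S→E C R g, R is followed by g with FIRST {g}; in B→R, the suffix after R is empty, so FOLLOW(R) ⊇ FOLLOW(B) = {a, g}; in R→B R, the suffix after R is empty (adds nothing new); in R→E a a R, the suffix after R is empty (adds nothing new); in E→R, the suffix after R is empty, so FOLLOW(R) ⊇ FOLLOW(E) = {a, g}. Thus FOLLOW(R) = {a, g}.

{$, a, g}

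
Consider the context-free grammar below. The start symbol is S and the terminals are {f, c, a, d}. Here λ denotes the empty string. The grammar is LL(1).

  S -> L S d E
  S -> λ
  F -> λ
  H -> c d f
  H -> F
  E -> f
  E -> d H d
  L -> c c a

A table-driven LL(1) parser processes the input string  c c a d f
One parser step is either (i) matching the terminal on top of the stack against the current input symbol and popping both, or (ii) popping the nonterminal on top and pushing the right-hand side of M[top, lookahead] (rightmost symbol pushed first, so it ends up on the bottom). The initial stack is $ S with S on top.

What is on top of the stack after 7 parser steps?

step 1: stack=$ S  input=c c a d f $  — expand S -> L S d E
step 2: stack=$ E d S L  input=c c a d f $  — expand L -> c c a
step 3: stack=$ E d S a c c  input=c c a d f $  — match c
step 4: stack=$ E d S a c  input=c a d f $  — match c
step 5: stack=$ E d S a  input=a d f $  — match a
step 6: stack=$ E d S  input=d f $  — expand S -> λ
step 7: stack=$ E d  input=d f $  — match d
Stack after step 7: $ E (top = E).

E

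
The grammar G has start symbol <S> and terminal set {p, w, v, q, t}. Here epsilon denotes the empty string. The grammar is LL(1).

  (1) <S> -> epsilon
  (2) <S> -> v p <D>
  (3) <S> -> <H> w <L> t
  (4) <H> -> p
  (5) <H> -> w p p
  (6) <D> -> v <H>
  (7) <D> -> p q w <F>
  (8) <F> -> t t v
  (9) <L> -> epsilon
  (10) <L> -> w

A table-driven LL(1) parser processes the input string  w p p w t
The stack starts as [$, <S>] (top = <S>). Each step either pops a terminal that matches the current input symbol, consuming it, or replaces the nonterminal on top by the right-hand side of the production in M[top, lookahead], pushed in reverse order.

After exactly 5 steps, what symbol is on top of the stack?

w

     Stack            Input        Action
  1  $ <S>            w p p w t $  expand <S> -> <H> w <L> t
  2  $ t <L> w <H>    w p p w t $  expand <H> -> w p p
  3  $ t <L> w p p w  w p p w t $  match w
  4  $ t <L> w p p    p p w t $    match p
  5  $ t <L> w p      p w t $      match p
Stack after step 5: $ t <L> w (top = w).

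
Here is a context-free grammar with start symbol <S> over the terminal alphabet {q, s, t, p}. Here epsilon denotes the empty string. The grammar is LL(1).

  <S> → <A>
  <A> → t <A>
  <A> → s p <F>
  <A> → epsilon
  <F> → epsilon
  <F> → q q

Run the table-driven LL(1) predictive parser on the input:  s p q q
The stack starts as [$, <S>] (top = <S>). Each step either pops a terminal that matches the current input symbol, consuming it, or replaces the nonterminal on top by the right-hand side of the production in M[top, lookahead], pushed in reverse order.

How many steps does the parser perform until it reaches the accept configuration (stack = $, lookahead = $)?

7

step 1: stack=$ <S>  input=s p q q $  — expand <S> → <A>
step 2: stack=$ <A>  input=s p q q $  — expand <A> → s p <F>
step 3: stack=$ <F> p s  input=s p q q $  — match s
step 4: stack=$ <F> p  input=p q q $  — match p
step 5: stack=$ <F>  input=q q $  — expand <F> → q q
step 6: stack=$ q q  input=q q $  — match q
step 7: stack=$ q  input=q $  — match q
Accept reached after 7 steps.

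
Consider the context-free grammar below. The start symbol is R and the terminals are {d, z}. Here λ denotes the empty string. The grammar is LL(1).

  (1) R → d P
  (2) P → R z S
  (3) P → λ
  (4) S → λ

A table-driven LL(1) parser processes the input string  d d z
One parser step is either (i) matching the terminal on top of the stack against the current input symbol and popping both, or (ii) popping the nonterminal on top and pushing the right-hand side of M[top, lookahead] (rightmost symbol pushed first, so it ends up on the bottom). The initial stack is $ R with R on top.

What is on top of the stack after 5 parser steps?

     Stack      Input    Action
  1  $ R        d d z $  expand R → d P
  2  $ P d      d d z $  match d
  3  $ P        d z $    expand P → R z S
  4  $ S z R    d z $    expand R → d P
  5  $ S z P d  d z $    match d
Stack after step 5: $ S z P (top = P).

P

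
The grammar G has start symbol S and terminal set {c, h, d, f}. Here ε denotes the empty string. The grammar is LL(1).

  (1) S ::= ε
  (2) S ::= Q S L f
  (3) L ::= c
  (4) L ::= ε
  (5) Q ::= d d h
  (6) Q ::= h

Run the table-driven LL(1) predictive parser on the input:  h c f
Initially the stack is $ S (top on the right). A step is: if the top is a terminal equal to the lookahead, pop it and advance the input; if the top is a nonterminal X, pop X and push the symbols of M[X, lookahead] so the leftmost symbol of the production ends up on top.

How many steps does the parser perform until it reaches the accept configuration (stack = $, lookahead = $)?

7

     Stack      Input    Action
  1  $ S        h c f $  expand S ::= Q S L f
  2  $ f L S Q  h c f $  expand Q ::= h
  3  $ f L S h  h c f $  match h
  4  $ f L S    c f $    expand S ::= ε
  5  $ f L      c f $    expand L ::= c
  6  $ f c      c f $    match c
  7  $ f        f $      match f
Accept reached after 7 steps.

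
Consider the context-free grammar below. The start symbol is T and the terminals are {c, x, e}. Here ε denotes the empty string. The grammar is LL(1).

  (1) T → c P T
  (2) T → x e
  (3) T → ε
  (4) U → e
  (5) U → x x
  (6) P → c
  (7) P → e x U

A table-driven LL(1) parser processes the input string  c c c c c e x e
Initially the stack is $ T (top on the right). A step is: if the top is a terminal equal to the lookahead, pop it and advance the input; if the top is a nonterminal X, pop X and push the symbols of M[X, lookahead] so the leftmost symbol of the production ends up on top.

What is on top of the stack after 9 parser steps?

c

     Stack    Input              Action
  1  $ T      c c c c c e x e $  expand T → c P T
  2  $ T P c  c c c c c e x e $  match c
  3  $ T P    c c c c e x e $    expand P → c
  4  $ T c    c c c c e x e $    match c
  5  $ T      c c c e x e $      expand T → c P T
  6  $ T P c  c c c e x e $      match c
  7  $ T P    c c e x e $        expand P → c
  8  $ T c    c c e x e $        match c
  9  $ T      c e x e $          expand T → c P T
Stack after step 9: $ T P c (top = c).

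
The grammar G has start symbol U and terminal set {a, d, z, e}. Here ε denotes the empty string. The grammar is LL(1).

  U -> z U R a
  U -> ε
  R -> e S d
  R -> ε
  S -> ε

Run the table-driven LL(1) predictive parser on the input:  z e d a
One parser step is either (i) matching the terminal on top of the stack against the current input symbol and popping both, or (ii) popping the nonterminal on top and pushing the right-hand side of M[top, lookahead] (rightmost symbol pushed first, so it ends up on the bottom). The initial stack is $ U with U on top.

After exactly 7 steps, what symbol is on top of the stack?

a

     Stack      Input      Action
  1  $ U        z e d a $  expand U -> z U R a
  2  $ a R U z  z e d a $  match z
  3  $ a R U    e d a $    expand U -> ε
  4  $ a R      e d a $    expand R -> e S d
  5  $ a d S e  e d a $    match e
  6  $ a d S    d a $      expand S -> ε
  7  $ a d      d a $      match d
Stack after step 7: $ a (top = a).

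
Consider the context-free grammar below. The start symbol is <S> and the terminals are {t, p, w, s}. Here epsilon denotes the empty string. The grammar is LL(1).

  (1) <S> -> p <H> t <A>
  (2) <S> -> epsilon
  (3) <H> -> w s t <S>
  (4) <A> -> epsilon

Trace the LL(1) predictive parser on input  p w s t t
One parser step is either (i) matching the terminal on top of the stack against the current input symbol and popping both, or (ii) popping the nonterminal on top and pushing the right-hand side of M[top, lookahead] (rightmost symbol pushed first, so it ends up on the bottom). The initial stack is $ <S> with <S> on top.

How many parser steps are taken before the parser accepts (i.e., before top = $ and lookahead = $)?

9

step 1: stack=$ <S>  input=p w s t t $  — expand <S> -> p <H> t <A>
step 2: stack=$ <A> t <H> p  input=p w s t t $  — match p
step 3: stack=$ <A> t <H>  input=w s t t $  — expand <H> -> w s t <S>
step 4: stack=$ <A> t <S> t s w  input=w s t t $  — match w
step 5: stack=$ <A> t <S> t s  input=s t t $  — match s
step 6: stack=$ <A> t <S> t  input=t t $  — match t
step 7: stack=$ <A> t <S>  input=t $  — expand <S> -> epsilon
step 8: stack=$ <A> t  input=t $  — match t
step 9: stack=$ <A>  input=$  — expand <A> -> epsilon
Accept reached after 9 steps.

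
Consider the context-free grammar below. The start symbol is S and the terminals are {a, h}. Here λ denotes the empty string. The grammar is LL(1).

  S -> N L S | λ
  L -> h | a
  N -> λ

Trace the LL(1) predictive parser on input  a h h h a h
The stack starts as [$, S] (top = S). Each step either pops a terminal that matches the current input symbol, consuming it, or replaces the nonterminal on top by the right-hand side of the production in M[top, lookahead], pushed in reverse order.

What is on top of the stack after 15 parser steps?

h

      Stack    Input          Action
   1  $ S      a h h h a h $  expand S -> N L S
   2  $ S L N  a h h h a h $  expand N -> λ
   3  $ S L    a h h h a h $  expand L -> a
   4  $ S a    a h h h a h $  match a
   5  $ S      h h h a h $    expand S -> N L S
   6  $ S L N  h h h a h $    expand N -> λ
   7  $ S L    h h h a h $    expand L -> h
   8  $ S h    h h h a h $    match h
   9  $ S      h h a h $      expand S -> N L S
  10  $ S L N  h h a h $      expand N -> λ
  11  $ S L    h h a h $      expand L -> h
  12  $ S h    h h a h $      match h
  13  $ S      h a h $        expand S -> N L S
  14  $ S L N  h a h $        expand N -> λ
  15  $ S L    h a h $        expand L -> h
Stack after step 15: $ S h (top = h).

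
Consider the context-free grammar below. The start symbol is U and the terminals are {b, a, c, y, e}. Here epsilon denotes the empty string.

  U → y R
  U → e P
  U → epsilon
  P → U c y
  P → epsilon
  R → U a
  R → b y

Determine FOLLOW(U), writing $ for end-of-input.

FIRST(U): from U→y R we get {y}; from U→e P we get {e}; from U→epsilon we get {epsilon}. So FIRST(U) = {epsilon, e, y}.
FIRST(P): from P→U c y we get {c, e, y}; from P→epsilon we get {epsilon}. So FIRST(P) = {epsilon, c, e, y}.
FIRST(R): from R→U a we get {a, e, y}; from R→b y we get {b}. So FIRST(R) = {a, b, e, y}.
FOLLOW(U) includes $ since U is the start symbol.
FOLLOW(U): in P→U c y, U is followed by c y with FIRST {c}; in R→U a, U is followed by a with FIRST {a}. Thus FOLLOW(U) = {$, a, c}.
FOLLOW(P): in U→e P, the suffix after P is empty, so FOLLOW(P) ⊇ FOLLOW(U) = {$, a, c}. Thus FOLLOW(P) = {$, a, c}.
FOLLOW(R): in U→y R, the suffix after R is empty, so FOLLOW(R) ⊇ FOLLOW(U) = {$, a, c}. Thus FOLLOW(R) = {$, a, c}.

{$, a, c}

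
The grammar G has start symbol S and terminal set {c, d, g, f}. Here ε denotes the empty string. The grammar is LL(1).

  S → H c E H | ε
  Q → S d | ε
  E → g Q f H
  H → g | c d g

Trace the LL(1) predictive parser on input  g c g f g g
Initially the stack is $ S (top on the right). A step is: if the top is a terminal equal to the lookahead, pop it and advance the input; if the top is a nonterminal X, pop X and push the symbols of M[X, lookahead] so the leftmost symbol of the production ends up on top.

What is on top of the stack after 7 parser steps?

f

     Stack        Input          Action
  1  $ S          g c g f g g $  expand S → H c E H
  2  $ H E c H    g c g f g g $  expand H → g
  3  $ H E c g    g c g f g g $  match g
  4  $ H E c      c g f g g $    match c
  5  $ H E        g f g g $      expand E → g Q f H
  6  $ H H f Q g  g f g g $      match g
  7  $ H H f Q    f g g $        expand Q → ε
Stack after step 7: $ H H f (top = f).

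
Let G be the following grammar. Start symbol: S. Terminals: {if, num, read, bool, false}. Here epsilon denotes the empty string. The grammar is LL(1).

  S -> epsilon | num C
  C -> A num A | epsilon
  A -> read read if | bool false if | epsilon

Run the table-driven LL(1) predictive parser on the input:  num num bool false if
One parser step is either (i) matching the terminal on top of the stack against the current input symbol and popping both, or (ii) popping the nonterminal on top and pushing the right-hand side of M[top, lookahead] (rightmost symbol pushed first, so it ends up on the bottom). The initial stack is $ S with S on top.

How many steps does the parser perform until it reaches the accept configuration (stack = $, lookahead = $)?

     Stack            Input                    Action
  1  $ S              num num bool false if $  expand S -> num C
  2  $ C num          num num bool false if $  match num
  3  $ C              num bool false if $      expand C -> A num A
  4  $ A num A        num bool false if $      expand A -> epsilon
  5  $ A num          num bool false if $      match num
  6  $ A              bool false if $          expand A -> bool false if
  7  $ if false bool  bool false if $          match bool
  8  $ if false       false if $               match false
  9  $ if             if $                     match if
Accept reached after 9 steps.

9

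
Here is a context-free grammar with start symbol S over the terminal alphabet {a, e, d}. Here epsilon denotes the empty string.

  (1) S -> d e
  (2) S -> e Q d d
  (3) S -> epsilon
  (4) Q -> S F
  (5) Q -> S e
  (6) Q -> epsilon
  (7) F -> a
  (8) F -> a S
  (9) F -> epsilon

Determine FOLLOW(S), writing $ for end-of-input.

FIRST(S) = {epsilon, d, e}
FIRST(F) = {epsilon, a}
FIRST(Q) = {epsilon, a, d, e}  (via S F, S e)
FOLLOW(S) includes $ since S is the start symbol.
FOLLOW(Q): in S->e Q d d, Q is followed by d d with FIRST {d}. Thus FOLLOW(Q) = {d}.
FOLLOW(F): in Q->S F, the suffix after F is empty, so FOLLOW(F) ⊇ FOLLOW(Q) = {d}. Thus FOLLOW(F) = {d}.
FOLLOW(S): in Q->S F, S is followed by F with FIRST {epsilon, a}; in Q->S F, the suffix after S is nullable, so FOLLOW(S) ⊇ FOLLOW(Q) = {d}; in Q->S e, S is followed by e with FIRST {e}; in F->a S, the suffix after S is empty, so FOLLOW(S) ⊇ FOLLOW(F) = {d}. Thus FOLLOW(S) = {$, a, d, e}.

{$, a, d, e}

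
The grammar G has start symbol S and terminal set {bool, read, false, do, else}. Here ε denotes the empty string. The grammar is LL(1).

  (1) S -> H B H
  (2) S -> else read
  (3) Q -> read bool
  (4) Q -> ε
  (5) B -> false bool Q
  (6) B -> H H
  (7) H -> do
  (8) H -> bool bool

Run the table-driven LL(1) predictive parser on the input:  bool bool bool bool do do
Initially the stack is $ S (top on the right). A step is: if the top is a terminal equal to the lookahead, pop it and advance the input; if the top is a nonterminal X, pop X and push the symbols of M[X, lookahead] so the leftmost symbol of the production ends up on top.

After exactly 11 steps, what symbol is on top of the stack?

do

      Stack            Input                        Action
   1  $ S              bool bool bool bool do do $  expand S -> H B H
   2  $ H B H          bool bool bool bool do do $  expand H -> bool bool
   3  $ H B bool bool  bool bool bool bool do do $  match bool
   4  $ H B bool       bool bool bool do do $       match bool
   5  $ H B            bool bool do do $            expand B -> H H
   6  $ H H H          bool bool do do $            expand H -> bool bool
   7  $ H H bool bool  bool bool do do $            match bool
   8  $ H H bool       bool do do $                 match bool
   9  $ H H            do do $                      expand H -> do
  10  $ H do           do do $                      match do
  11  $ H              do $                         expand H -> do
Stack after step 11: $ do (top = do).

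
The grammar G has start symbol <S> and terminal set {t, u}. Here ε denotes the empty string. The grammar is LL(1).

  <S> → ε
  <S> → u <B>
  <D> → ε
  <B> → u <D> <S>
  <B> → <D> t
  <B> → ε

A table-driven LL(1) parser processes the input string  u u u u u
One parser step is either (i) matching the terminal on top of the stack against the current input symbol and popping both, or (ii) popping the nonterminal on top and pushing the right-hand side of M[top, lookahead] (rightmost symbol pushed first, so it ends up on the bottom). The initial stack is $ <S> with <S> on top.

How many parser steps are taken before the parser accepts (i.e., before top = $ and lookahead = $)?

13

step 1: stack=$ <S>  input=u u u u u $  — expand <S> → u <B>
step 2: stack=$ <B> u  input=u u u u u $  — match u
step 3: stack=$ <B>  input=u u u u $  — expand <B> → u <D> <S>
step 4: stack=$ <S> <D> u  input=u u u u $  — match u
step 5: stack=$ <S> <D>  input=u u u $  — expand <D> → ε
step 6: stack=$ <S>  input=u u u $  — expand <S> → u <B>
step 7: stack=$ <B> u  input=u u u $  — match u
step 8: stack=$ <B>  input=u u $  — expand <B> → u <D> <S>
step 9: stack=$ <S> <D> u  input=u u $  — match u
step 10: stack=$ <S> <D>  input=u $  — expand <D> → ε
step 11: stack=$ <S>  input=u $  — expand <S> → u <B>
step 12: stack=$ <B> u  input=u $  — match u
step 13: stack=$ <B>  input=$  — expand <B> → ε
Accept reached after 13 steps.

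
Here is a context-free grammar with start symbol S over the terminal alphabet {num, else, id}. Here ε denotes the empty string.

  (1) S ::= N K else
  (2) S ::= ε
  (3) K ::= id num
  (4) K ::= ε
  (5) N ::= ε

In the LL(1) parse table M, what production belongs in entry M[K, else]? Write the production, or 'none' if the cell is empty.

FIRST(K) = {ε, id}
FIRST(N) = {ε}
FIRST(S) = {ε, else, id}  (via N K else)
FOLLOW(S) includes $ since S is the start symbol.
FOLLOW(K): in S::=N K else, K is followed by else with FIRST {else}. Thus FOLLOW(K) = {else}.
For K ::= id num: FIRST(id num) = {id}, so it goes in M[K, t] for t ∈ {id}.
For K ::= ε: FIRST(ε) = {ε}, so it goes in M[K, t] for t ∈ {}; since ε ∈ FIRST, also for every t ∈ FOLLOW(K) = {else}.

K ::= ε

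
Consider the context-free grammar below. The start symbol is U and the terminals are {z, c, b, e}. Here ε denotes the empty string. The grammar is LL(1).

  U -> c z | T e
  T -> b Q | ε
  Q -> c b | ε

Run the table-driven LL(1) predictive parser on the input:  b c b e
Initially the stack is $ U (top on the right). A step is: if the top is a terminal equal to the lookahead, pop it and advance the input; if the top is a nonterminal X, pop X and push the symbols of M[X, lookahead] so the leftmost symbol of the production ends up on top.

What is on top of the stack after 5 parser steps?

     Stack    Input      Action
  1  $ U      b c b e $  expand U -> T e
  2  $ e T    b c b e $  expand T -> b Q
  3  $ e Q b  b c b e $  match b
  4  $ e Q    c b e $    expand Q -> c b
  5  $ e b c  c b e $    match c
Stack after step 5: $ e b (top = b).

b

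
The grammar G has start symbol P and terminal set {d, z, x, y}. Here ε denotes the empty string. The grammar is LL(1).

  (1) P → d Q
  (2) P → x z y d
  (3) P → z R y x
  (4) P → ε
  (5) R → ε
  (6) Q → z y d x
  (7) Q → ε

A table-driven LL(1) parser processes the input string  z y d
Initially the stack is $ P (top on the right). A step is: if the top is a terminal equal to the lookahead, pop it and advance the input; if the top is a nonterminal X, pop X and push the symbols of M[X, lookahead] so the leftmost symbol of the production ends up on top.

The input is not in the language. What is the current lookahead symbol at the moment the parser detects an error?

     Stack      Input    Action
  1  $ P        z y d $  expand P → z R y x
  2  $ x y R z  z y d $  match z
  3  $ x y R    y d $    expand R → ε
  4  $ x y      y d $    match y
  5  $ x        d $      error: top is terminal x but lookahead is d

d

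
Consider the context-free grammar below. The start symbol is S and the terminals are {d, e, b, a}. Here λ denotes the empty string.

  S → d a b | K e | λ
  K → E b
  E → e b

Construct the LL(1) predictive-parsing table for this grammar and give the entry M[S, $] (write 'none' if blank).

FIRST(E): from E→e b we get {e}. So FIRST(E) = {e}.
FIRST(K): from K→E b we get {e}. So FIRST(K) = {e}.
FIRST(S): from S→d a b we get {d}; from S→K e we get {e}; from S→λ we get {λ}. So FIRST(S) = {λ, d, e}.
FOLLOW(S) includes $ since S is the start symbol.
FOLLOW(S): S appears on no right-hand side. Thus FOLLOW(S) = {$}.
For S → d a b: FIRST(d a b) = {d}, so it goes in M[S, t] for t ∈ {d}.
For S → K e: FIRST(K e) = {e}, so it goes in M[S, t] for t ∈ {e}.
For S → λ: FIRST(λ) = {λ}, so it goes in M[S, t] for t ∈ {}; since λ ∈ FIRST, also for every t ∈ FOLLOW(S) = {$}.

S → λ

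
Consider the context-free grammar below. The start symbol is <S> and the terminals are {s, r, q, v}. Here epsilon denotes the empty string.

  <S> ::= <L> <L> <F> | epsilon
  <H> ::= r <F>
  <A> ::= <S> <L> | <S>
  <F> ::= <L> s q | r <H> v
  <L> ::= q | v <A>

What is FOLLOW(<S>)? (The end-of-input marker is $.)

FIRST(<H>) = {r}
FIRST(<L>) = {q, v}
FIRST(<S>) = {epsilon, q, v}  (via <L> <L> <F>)
FIRST(<F>) = {q, r, v}  (via <L> s q)
FIRST(<A>) = {epsilon, q, v}  (via <S> <L>, <S>)
FOLLOW(<S>) includes $ since <S> is the start symbol.
FOLLOW(<H>): in <F>::=r <H> v, <H> is followed by v with FIRST {v}. Thus FOLLOW(<H>) = {v}.
FOLLOW(<S>): in <A>::=<S> <L>, <S> is followed by <L> with FIRST {q, v}; in <A>::=<S>, the suffix after <S> is empty, so FOLLOW(<S>) ⊇ FOLLOW(<A>) = {q, r, s, v}. Thus FOLLOW(<S>) = {$, q, r, s, v}.
FOLLOW(<F>): in <S>::=<L> <L> <F>, the suffix after <F> is empty, so FOLLOW(<F>) ⊇ FOLLOW(<S>) = {$, q, r, s, v}; in <H>::=r <F>, the suffix after <F> is empty, so FOLLOW(<F>) ⊇ FOLLOW(<H>) = {v}. Thus FOLLOW(<F>) = {$, q, r, s, v}.
FOLLOW(<A>): in <L>::=v <A>, the suffix after <A> is empty, so FOLLOW(<A>) ⊇ FOLLOW(<L>) = {q, r, s, v}. Thus FOLLOW(<A>) = {q, r, s, v}.
FOLLOW(<L>): in <S>::=<L> <L> <F> (occurrence 1), <L> is followed by <L> <F> with FIRST {q, v}; in <S>::=<L> <L> <F> (occurrence 2), <L> is followed by <F> with FIRST {q, r, v}; in <A>::=<S> <L>, the suffix after <L> is empty, so FOLLOW(<L>) ⊇ FOLLOW(<A>) = {q, r, s, v}; in <F>::=<L> s q, <L> is followed by s q with FIRST {s}. Thus FOLLOW(<L>) = {q, r, s, v}.

{$, q, r, s, v}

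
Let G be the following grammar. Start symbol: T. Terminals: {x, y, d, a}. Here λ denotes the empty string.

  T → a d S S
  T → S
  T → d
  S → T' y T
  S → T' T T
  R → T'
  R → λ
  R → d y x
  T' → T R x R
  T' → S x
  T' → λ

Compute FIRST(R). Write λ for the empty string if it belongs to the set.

FIRST(T) = {a, d, y}  (via S)
FIRST(S) = {a, d, y}  (via T' y T, T' T T)
FIRST(T') = {λ, a, d, y}  (via T R x R, S x)
FIRST(R) = {λ, a, d, y}  (via T')

{λ, a, d, y}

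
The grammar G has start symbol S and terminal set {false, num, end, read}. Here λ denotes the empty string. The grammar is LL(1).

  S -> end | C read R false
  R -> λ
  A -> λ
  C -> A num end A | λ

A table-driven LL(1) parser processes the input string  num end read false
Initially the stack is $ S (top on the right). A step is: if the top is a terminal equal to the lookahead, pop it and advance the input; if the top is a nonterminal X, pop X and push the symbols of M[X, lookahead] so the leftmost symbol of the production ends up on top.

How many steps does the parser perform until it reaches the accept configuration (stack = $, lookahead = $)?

     Stack                       Input                 Action
  1  $ S                         num end read false $  expand S -> C read R false
  2  $ false R read C            num end read false $  expand C -> A num end A
  3  $ false R read A end num A  num end read false $  expand A -> λ
  4  $ false R read A end num    num end read false $  match num
  5  $ false R read A end        end read false $      match end
  6  $ false R read A            read false $          expand A -> λ
  7  $ false R read              read false $          match read
  8  $ false R                   false $               expand R -> λ
  9  $ false                     false $               match false
Accept reached after 9 steps.

9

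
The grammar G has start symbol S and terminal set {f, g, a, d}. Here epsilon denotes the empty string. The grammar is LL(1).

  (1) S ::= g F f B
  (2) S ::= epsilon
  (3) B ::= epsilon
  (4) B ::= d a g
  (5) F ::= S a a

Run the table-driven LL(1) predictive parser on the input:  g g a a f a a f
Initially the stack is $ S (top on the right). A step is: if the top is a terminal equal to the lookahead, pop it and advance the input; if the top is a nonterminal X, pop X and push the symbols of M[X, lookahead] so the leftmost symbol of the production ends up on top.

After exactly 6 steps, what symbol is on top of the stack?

     Stack              Input              Action
  1  $ S                g g a a f a a f $  expand S ::= g F f B
  2  $ B f F g          g g a a f a a f $  match g
  3  $ B f F            g a a f a a f $    expand F ::= S a a
  4  $ B f a a S        g a a f a a f $    expand S ::= g F f B
  5  $ B f a a B f F g  g a a f a a f $    match g
  6  $ B f a a B f F    a a f a a f $      expand F ::= S a a
Stack after step 6: $ B f a a B f a a S (top = S).

S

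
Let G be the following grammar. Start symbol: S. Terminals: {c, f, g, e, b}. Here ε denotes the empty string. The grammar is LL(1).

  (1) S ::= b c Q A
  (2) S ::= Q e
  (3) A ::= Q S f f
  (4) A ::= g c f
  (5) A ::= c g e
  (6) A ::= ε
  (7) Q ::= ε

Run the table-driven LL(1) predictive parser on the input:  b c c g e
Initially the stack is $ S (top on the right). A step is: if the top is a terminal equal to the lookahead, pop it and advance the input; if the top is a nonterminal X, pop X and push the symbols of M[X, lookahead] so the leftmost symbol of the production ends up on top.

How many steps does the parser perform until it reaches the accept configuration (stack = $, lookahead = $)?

8

step 1: stack=$ S  input=b c c g e $  — expand S ::= b c Q A
step 2: stack=$ A Q c b  input=b c c g e $  — match b
step 3: stack=$ A Q c  input=c c g e $  — match c
step 4: stack=$ A Q  input=c g e $  — expand Q ::= ε
step 5: stack=$ A  input=c g e $  — expand A ::= c g e
step 6: stack=$ e g c  input=c g e $  — match c
step 7: stack=$ e g  input=g e $  — match g
step 8: stack=$ e  input=e $  — match e
Accept reached after 8 steps.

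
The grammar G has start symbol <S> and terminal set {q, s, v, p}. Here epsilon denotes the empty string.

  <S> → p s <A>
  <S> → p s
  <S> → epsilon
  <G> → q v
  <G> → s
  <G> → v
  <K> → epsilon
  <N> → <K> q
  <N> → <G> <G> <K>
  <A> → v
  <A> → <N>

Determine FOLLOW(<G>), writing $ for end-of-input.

{$, q, s, v}

FIRST(<S>): from <S>→p s <A> we get {p}; from <S>→p s we get {p}; from <S>→epsilon we get {epsilon}. So FIRST(<S>) = {epsilon, p}.
FIRST(<G>): from <G>→q v we get {q}; from <G>→s we get {s}; from <G>→v we get {v}. So FIRST(<G>) = {q, s, v}.
FIRST(<K>): from <K>→epsilon we get {epsilon}. So FIRST(<K>) = {epsilon}.
FIRST(<N>): from <N>→<K> q we get {q}; from <N>→<G> <G> <K> we get {q, s, v}. So FIRST(<N>) = {q, s, v}.
FIRST(<A>): from <A>→v we get {v}; from <A>→<N> we get {q, s, v}. So FIRST(<A>) = {q, s, v}.
FOLLOW(<S>) includes $ since <S> is the start symbol.
FOLLOW(<S>): <S> appears on no right-hand side. Thus FOLLOW(<S>) = {$}.
FOLLOW(<A>): in <S>→p s <A>, the suffix after <A> is empty, so FOLLOW(<A>) ⊇ FOLLOW(<S>) = {$}. Thus FOLLOW(<A>) = {$}.
FOLLOW(<N>): in <A>→<N>, the suffix after <N> is empty, so FOLLOW(<N>) ⊇ FOLLOW(<A>) = {$}. Thus FOLLOW(<N>) = {$}.
FOLLOW(<G>): in <N>→<G> <G> <K> (occurrence 1), <G> is followed by <G> <K> with FIRST {q, s, v}; in <N>→<G> <G> <K> (occurrence 2), <G> is followed by <K> with FIRST {epsilon}; in <N>→<G> <G> <K> (occurrence 2), the suffix after <G> is nullable, so FOLLOW(<G>) ⊇ FOLLOW(<N>) = {$}. Thus FOLLOW(<G>) = {$, q, s, v}.
FOLLOW(<K>): in <N>→<K> q, <K> is followed by q with FIRST {q}; in <N>→<G> <G> <K>, the suffix after <K> is empty, so FOLLOW(<K>) ⊇ FOLLOW(<N>) = {$}. Thus FOLLOW(<K>) = {$, q}.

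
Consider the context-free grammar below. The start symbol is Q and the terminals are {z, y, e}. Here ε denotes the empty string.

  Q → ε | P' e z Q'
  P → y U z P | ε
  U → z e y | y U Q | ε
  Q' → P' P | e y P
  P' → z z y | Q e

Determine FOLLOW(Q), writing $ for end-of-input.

{$, e, z}

FIRST(P) = {ε, y}
FIRST(U) = {ε, y, z}
FIRST(Q) = {ε, e, z}  (via P' e z Q')
FIRST(P') = {e, z}  (via Q e)
FIRST(Q') = {e, z}  (via P' P)
FOLLOW(Q) includes $ since Q is the start symbol.
FOLLOW(U): in P→y U z P, U is followed by z P with FIRST {z}; in U→y U Q, U is followed by Q with FIRST {ε, e, z}; in U→y U Q, the suffix after U is nullable (adds nothing new). Thus FOLLOW(U) = {e, z}.
FOLLOW(Q): in U→y U Q, the suffix after Q is empty, so FOLLOW(Q) ⊇ FOLLOW(U) = {e, z}; in P'→Q e, Q is followed by e with FIRST {e}. Thus FOLLOW(Q) = {$, e, z}.
FOLLOW(Q'): in Q→P' e z Q', the suffix after Q' is empty, so FOLLOW(Q') ⊇ FOLLOW(Q) = {$, e, z}. Thus FOLLOW(Q') = {$, e, z}.
FOLLOW(P): in P→y U z P, the suffix after P is empty (adds nothing new); in Q'→P' P, the suffix after P is empty, so FOLLOW(P) ⊇ FOLLOW(Q') = {$, e, z}; in Q'→e y P, the suffix after P is empty, so FOLLOW(P) ⊇ FOLLOW(Q') = {$, e, z}. Thus FOLLOW(P) = {$, e, z}.
FOLLOW(P'): in Q→P' e z Q', P' is followed by e z Q' with FIRST {e}; in Q'→P' P, P' is followed by P with FIRST {ε, y}; in Q'→P' P, the suffix after P' is nullable, so FOLLOW(P') ⊇ FOLLOW(Q') = {$, e, z}. Thus FOLLOW(P') = {$, e, y, z}.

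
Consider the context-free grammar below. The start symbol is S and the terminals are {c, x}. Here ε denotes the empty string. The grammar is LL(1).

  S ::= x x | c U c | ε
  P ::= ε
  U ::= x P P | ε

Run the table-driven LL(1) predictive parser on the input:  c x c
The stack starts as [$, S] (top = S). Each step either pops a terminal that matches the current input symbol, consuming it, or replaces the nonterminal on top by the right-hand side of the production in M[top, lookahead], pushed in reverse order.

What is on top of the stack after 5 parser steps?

step 1: stack=$ S  input=c x c $  — expand S ::= c U c
step 2: stack=$ c U c  input=c x c $  — match c
step 3: stack=$ c U  input=x c $  — expand U ::= x P P
step 4: stack=$ c P P x  input=x c $  — match x
step 5: stack=$ c P P  input=c $  — expand P ::= ε
Stack after step 5: $ c P (top = P).

P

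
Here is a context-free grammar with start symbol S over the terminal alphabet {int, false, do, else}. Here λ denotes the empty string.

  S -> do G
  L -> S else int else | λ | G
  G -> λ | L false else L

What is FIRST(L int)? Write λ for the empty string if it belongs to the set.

FIRST(S): from S->do G we get {do}. So FIRST(S) = {do}.
FIRST(L): from L->S else int else we get {do}; from L->λ we get {λ}; from L->G we get {λ, do, false}. So FIRST(L) = {λ, do, false}.
FIRST(G): from G->λ we get {λ}; from G->L false else L we get {do, false}. So FIRST(G) = {λ, do, false}.
FIRST(L int): take FIRST of each symbol in turn, carrying on past any symbol whose FIRST contains λ; result {do, false, int}.

{do, false, int}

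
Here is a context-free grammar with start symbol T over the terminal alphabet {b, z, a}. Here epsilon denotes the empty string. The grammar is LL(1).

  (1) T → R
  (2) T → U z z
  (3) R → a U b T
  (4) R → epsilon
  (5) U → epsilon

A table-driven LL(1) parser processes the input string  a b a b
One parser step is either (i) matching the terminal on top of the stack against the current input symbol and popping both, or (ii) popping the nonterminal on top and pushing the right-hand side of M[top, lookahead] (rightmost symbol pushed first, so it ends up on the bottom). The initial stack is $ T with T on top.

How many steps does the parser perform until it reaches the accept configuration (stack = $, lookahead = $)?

12

step 1: stack=$ T  input=a b a b $  — expand T → R
step 2: stack=$ R  input=a b a b $  — expand R → a U b T
step 3: stack=$ T b U a  input=a b a b $  — match a
step 4: stack=$ T b U  input=b a b $  — expand U → epsilon
step 5: stack=$ T b  input=b a b $  — match b
step 6: stack=$ T  input=a b $  — expand T → R
step 7: stack=$ R  input=a b $  — expand R → a U b T
step 8: stack=$ T b U a  input=a b $  — match a
step 9: stack=$ T b U  input=b $  — expand U → epsilon
step 10: stack=$ T b  input=b $  — match b
step 11: stack=$ T  input=$  — expand T → R
step 12: stack=$ R  input=$  — expand R → epsilon
Accept reached after 12 steps.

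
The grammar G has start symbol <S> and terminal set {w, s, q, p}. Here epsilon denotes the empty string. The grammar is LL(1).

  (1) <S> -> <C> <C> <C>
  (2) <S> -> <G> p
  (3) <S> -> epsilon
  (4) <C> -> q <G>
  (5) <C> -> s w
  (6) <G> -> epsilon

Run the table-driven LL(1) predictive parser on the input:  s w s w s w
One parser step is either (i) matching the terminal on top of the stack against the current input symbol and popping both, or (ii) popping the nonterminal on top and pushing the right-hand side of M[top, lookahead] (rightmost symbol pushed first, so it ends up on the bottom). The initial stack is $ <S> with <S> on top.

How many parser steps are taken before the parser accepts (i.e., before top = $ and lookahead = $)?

10

step 1: stack=$ <S>  input=s w s w s w $  — expand <S> -> <C> <C> <C>
step 2: stack=$ <C> <C> <C>  input=s w s w s w $  — expand <C> -> s w
step 3: stack=$ <C> <C> w s  input=s w s w s w $  — match s
step 4: stack=$ <C> <C> w  input=w s w s w $  — match w
step 5: stack=$ <C> <C>  input=s w s w $  — expand <C> -> s w
step 6: stack=$ <C> w s  input=s w s w $  — match s
step 7: stack=$ <C> w  input=w s w $  — match w
step 8: stack=$ <C>  input=s w $  — expand <C> -> s w
step 9: stack=$ w s  input=s w $  — match s
step 10: stack=$ w  input=w $  — match w
Accept reached after 10 steps.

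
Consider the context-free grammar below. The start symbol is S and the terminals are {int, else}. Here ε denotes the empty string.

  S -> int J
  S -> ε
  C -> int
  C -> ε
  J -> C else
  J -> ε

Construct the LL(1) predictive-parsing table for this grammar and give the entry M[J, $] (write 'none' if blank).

J -> ε

FIRST(S): from S->int J we get {int}; from S->ε we get {ε}. So FIRST(S) = {ε, int}.
FIRST(C): from C->int we get {int}; from C->ε we get {ε}. So FIRST(C) = {ε, int}.
FIRST(J): from J->C else we get {else, int}; from J->ε we get {ε}. So FIRST(J) = {ε, else, int}.
FOLLOW(S) includes $ since S is the start symbol.
FOLLOW(S): S appears on no right-hand side. Thus FOLLOW(S) = {$}.
FOLLOW(J): in S->int J, the suffix after J is empty, so FOLLOW(J) ⊇ FOLLOW(S) = {$}. Thus FOLLOW(J) = {$}.
For J -> C else: FIRST(C else) = {else, int}, so it goes in M[J, t] for t ∈ {else, int}.
For J -> ε: FIRST(ε) = {ε}, so it goes in M[J, t] for t ∈ {}; since ε ∈ FIRST, also for every t ∈ FOLLOW(J) = {$}.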